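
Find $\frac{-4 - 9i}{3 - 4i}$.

Multiply numerator and denominator by conjugate (3 + 4i):
= (-4 - 9i)(3 + 4i) / (3^2 + (-4)^2)
= (24 - 43i) / 25
= 24/25 - (43/25)i


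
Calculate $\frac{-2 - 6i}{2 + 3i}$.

Multiply numerator and denominator by conjugate (2 - 3i):
= (-2 - 6i)(2 - 3i) / (2^2 + 3^2)
= (-22 - 6i) / 13
= -22/13 - (6/13)i


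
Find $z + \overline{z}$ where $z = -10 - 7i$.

z + conjugate(z) = (a + bi) + (a - bi) = 2a
= 2 * (-10) = -20


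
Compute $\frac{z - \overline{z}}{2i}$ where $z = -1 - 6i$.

z - conjugate(z) = 2bi
(z - conjugate(z))/(2i) = 2bi/(2i) = b = -6


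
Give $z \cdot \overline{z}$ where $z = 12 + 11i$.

z * conjugate(z) = |z|^2 = a^2 + b^2
= 12^2 + 11^2 = 265


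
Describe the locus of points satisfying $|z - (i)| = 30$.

|z - z0| = r describes a circle centered at z0 with radius r
Here z0 = i and r = 30
Locus: Circle centered at (0, 1) with radius 30


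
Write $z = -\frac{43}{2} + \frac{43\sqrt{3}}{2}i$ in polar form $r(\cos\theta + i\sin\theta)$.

r = |z| = sqrt(a^2 + b^2) = sqrt((-43/2)^2 + (43*sqrt(3)/2)^2) = sqrt(1849/4 + 5547/4) = sqrt(1849) = 43
θ = arctan(b/a) = arctan(37.2391/-21.5) (quadrant-adjusted) = 120°
z = 43(cos 120° + i sin 120°)


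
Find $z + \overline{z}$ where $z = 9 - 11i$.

z + conjugate(z) = (a + bi) + (a - bi) = 2a
= 2 * 9 = 18


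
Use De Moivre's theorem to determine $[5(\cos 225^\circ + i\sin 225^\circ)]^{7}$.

By De Moivre: z^n = r^n(cos(nθ) + i sin(nθ))
= 5^7(cos(7*225°) + i sin(7*225°))
= 78125(cos 135° + i sin 135°)
= -78125*sqrt(2)/2 + (78125*sqrt(2)/2)i


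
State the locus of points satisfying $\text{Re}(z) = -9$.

Re(z) = x where z = x + yi; the equation x = -9 is satisfied by all points with that x-coordinate
Locus: Vertical line x = -9


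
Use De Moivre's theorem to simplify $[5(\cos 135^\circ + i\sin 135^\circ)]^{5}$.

By De Moivre: z^n = r^n(cos(nθ) + i sin(nθ))
= 5^5(cos(5*135°) + i sin(5*135°))
= 3125(cos 315° + i sin 315°)
= 3125*sqrt(2)/2 - (3125*sqrt(2)/2)i


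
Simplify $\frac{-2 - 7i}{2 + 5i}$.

Multiply numerator and denominator by conjugate (2 - 5i):
= (-2 - 7i)(2 - 5i) / (2^2 + 5^2)
= (-39 - 4i) / 29
= -39/29 - (4/29)i


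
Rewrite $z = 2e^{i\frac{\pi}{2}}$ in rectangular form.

a = r cos θ = 2 * 0 = 0
b = r sin θ = 2 * 1 = 2
z = 2i


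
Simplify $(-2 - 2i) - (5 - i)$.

(-2 - 5) + (-2 - (-1))i = -7 - i


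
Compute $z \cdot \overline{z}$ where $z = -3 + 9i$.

z * conjugate(z) = |z|^2 = a^2 + b^2
= (-3)^2 + 9^2 = 90


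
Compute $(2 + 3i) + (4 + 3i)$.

(2 + 4) + (3 + 3)i = 6 + 6i


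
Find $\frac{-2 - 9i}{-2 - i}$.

Multiply numerator and denominator by conjugate (-2 + i):
= (-2 - 9i)(-2 + i) / ((-2)^2 + (-1)^2)
= (13 + 16i) / 5
= 13/5 + (16/5)i


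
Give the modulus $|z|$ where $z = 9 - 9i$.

|z| = sqrt(a^2 + b^2) = sqrt(9^2 + (-9)^2) = sqrt(162) = sqrt(162)


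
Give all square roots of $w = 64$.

|w| = 64, arg(w) = 0°
Root modulus = 64^(1/2) = 8
Root arguments: θ_k = (0° + 360°k)/2 for k = 0, 1, ..., 1
Roots: 8, -8


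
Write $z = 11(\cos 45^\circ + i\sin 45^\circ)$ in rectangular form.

a = r cos θ = 11 * sqrt(2)/2 = 11*sqrt(2)/2
b = r sin θ = 11 * sqrt(2)/2 = 11*sqrt(2)/2
z = 11*sqrt(2)/2 + (11*sqrt(2)/2)i


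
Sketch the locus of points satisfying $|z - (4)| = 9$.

|z - z0| = r describes a circle centered at z0 with radius r
Here z0 = 4 and r = 9
Locus: Circle centered at (4, 0) with radius 9


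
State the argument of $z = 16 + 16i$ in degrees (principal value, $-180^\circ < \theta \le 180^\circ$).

θ = arctan(b/a) = arctan(16/16) (quadrant-adjusted) = 45°


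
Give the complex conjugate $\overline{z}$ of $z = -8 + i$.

If z = a + bi, then conjugate(z) = a - bi
conjugate(-8 + i) = -8 - i


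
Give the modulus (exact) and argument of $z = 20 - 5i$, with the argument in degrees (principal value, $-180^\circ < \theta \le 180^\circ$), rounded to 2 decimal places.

|z| = sqrt(20^2 + (-5)^2) = sqrt(425)
arg(z) = arctan(b/a) = arctan(-5/20) (quadrant-adjusted) = -14.04°


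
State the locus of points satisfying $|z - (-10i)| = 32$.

|z - z0| = r describes a circle centered at z0 with radius r
Here z0 = -10i and r = 32
Locus: Circle centered at (0, -10) with radius 32


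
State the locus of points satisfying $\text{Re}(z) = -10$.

Re(z) = x where z = x + yi; the equation x = -10 is satisfied by all points with that x-coordinate
Locus: Vertical line x = -10


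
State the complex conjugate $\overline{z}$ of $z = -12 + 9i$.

If z = a + bi, then conjugate(z) = a - bi
conjugate(-12 + 9i) = -12 - 9i


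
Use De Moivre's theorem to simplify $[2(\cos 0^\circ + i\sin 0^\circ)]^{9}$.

By De Moivre: z^n = r^n(cos(nθ) + i sin(nθ))
= 2^9(cos(9*0°) + i sin(9*0°))
= 512(cos 0° + i sin 0°)
= 512


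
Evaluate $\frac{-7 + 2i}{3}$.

Divisor is real, so divide each part by 3:
= -7/3 + (2/3)i


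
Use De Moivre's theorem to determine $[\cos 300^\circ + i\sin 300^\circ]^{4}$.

By De Moivre: z^n = r^n(cos(nθ) + i sin(nθ))
= 1^4(cos(4*300°) + i sin(4*300°))
= 1(cos 120° + i sin 120°)
= -1/2 + (sqrt(3)/2)i


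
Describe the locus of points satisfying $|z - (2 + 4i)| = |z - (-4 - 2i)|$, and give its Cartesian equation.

|z - z1| = |z - z2| means z is equidistant from z1 and z2,
i.e. the perpendicular bisector of the segment from (2, 4) to (-4, -2) (midpoint (-1, 1)).
With z = x + yi, square both sides:
(x - 2)^2 + (y - 4)^2 = (x - (-4))^2 + (y - (-2))^2
The x^2 and y^2 terms cancel: -12x + (-12)y = 20 - 20 = 0
Simplify: x + y = 0
Locus: Perpendicular bisector of the segment from (2, 4) to (-4, -2): the line x + y = 0


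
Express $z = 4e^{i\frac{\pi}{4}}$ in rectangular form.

a = r cos θ = 4 * sqrt(2)/2 = 2*sqrt(2)
b = r sin θ = 4 * sqrt(2)/2 = 2*sqrt(2)
z = 2*sqrt(2) + 2*sqrt(2)i


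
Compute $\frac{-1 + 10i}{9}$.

Divisor is real, so divide each part by 9:
= -1/9 + (10/9)i


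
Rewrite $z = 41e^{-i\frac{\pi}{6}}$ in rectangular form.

a = r cos θ = 41 * sqrt(3)/2 = 41*sqrt(3)/2
b = r sin θ = 41 * -1/2 = -41/2
z = 41*sqrt(3)/2 - (41/2)i


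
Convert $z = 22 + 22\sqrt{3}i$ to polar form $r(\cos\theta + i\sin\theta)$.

r = |z| = sqrt(a^2 + b^2) = sqrt((22)^2 + (22*sqrt(3))^2) = sqrt(484 + 1452) = sqrt(1936) = 44
θ = arctan(b/a) = arctan(38.1051/22) (quadrant-adjusted) = 60°
z = 44(cos 60° + i sin 60°)


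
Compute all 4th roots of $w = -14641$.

|w| = 14641, arg(w) = 180°
Root modulus = 14641^(1/4) = 11
Root arguments: θ_k = (180° + 360°k)/4 for k = 0, 1, ..., 3
Roots: 11*sqrt(2)/2 + (11*sqrt(2)/2)i, -11*sqrt(2)/2 + (11*sqrt(2)/2)i, -11*sqrt(2)/2 - (11*sqrt(2)/2)i, 11*sqrt(2)/2 - (11*sqrt(2)/2)i


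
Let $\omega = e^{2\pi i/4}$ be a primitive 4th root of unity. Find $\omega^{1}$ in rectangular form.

ω^1 = e^(2πi·1/4) = e^(i·1π/2)
= cos(1π/2) + i sin(1π/2)
= i


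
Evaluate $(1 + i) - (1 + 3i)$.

(1 - 1) + (1 - 3)i = -2i


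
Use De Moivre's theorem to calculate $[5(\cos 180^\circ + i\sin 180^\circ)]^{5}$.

By De Moivre: z^n = r^n(cos(nθ) + i sin(nθ))
= 5^5(cos(5*180°) + i sin(5*180°))
= 3125(cos 180° + i sin 180°)
= -3125


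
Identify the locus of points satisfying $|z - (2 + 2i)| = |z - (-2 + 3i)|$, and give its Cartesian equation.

|z - z1| = |z - z2| means z is equidistant from z1 and z2,
i.e. the perpendicular bisector of the segment from (2, 2) to (-2, 3) (midpoint (0, 5/2)).
With z = x + yi, square both sides:
(x - 2)^2 + (y - 2)^2 = (x - (-2))^2 + (y - 3)^2
The x^2 and y^2 terms cancel: -8x + 2y = 13 - 8 = 5
Simplify: 8x - 2y = -5
Locus: Perpendicular bisector of the segment from (2, 2) to (-2, 3): the line 8x - 2y = -5


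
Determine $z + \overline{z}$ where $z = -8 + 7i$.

z + conjugate(z) = (a + bi) + (a - bi) = 2a
= 2 * (-8) = -16


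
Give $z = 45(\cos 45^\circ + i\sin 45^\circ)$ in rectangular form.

a = r cos θ = 45 * sqrt(2)/2 = 45*sqrt(2)/2
b = r sin θ = 45 * sqrt(2)/2 = 45*sqrt(2)/2
z = 45*sqrt(2)/2 + (45*sqrt(2)/2)i


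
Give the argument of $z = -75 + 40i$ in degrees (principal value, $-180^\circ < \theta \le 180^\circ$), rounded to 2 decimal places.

θ = arctan(b/a) = arctan(40/-75) (quadrant-adjusted) = 151.93°


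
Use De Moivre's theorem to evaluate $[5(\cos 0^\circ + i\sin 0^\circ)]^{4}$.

By De Moivre: z^n = r^n(cos(nθ) + i sin(nθ))
= 5^4(cos(4*0°) + i sin(4*0°))
= 625(cos 0° + i sin 0°)
= 625


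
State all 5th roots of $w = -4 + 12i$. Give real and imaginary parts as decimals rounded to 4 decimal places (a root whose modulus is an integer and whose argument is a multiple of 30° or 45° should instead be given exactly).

|w| = sqrt(160) ≈ 12.649111, arg(w) ≈ 108.434949°
Root modulus = sqrt(160)^(1/5) ≈ 1.661162
Root arguments: θ_k = (arg(w) + 360°k)/5 for k = 0, 1, ..., 4
Compute each root as (root modulus)(cos θ_k + i sin θ_k) using full-precision intermediates, then round to 4 decimal places.
Roots: 1.5436 + 0.6139i, -0.1068 + 1.6577i, -1.6096 + 0.4107i, -0.8880 - 1.4039i, 1.0608 - 1.2783i


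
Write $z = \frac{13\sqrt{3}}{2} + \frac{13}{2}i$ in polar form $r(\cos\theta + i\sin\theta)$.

r = |z| = sqrt(a^2 + b^2) = sqrt((13*sqrt(3)/2)^2 + (13/2)^2) = sqrt(507/4 + 169/4) = sqrt(169) = 13
θ = arctan(b/a) = arctan(6.5/11.2583) (quadrant-adjusted) = 30°
z = 13(cos 30° + i sin 30°)


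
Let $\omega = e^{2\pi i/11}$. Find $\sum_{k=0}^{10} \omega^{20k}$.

Let ζ = ω^20 = e^(2πi·20/11). Since 11 ∤ 20, ζ ≠ 1.
Sum = Σ_{k=0}^{10} ζ^k = (ζ^11 - 1)/(ζ - 1) = (ω^{20·11} - 1)/(ζ - 1) = (1 - 1)/(ζ - 1) = 0


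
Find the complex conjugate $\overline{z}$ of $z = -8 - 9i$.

If z = a + bi, then conjugate(z) = a - bi
conjugate(-8 - 9i) = -8 + 9i


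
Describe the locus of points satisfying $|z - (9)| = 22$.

|z - z0| = r describes a circle centered at z0 with radius r
Here z0 = 9 and r = 22
Locus: Circle centered at (9, 0) with radius 22


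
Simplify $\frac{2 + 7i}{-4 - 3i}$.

Multiply numerator and denominator by conjugate (-4 + 3i):
= (2 + 7i)(-4 + 3i) / ((-4)^2 + (-3)^2)
= (-29 - 22i) / 25
= -29/25 - (22/25)i


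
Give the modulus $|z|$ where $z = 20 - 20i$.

|z| = sqrt(a^2 + b^2) = sqrt(20^2 + (-20)^2) = sqrt(800) = sqrt(800)


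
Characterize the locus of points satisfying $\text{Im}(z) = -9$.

Im(z) = y where z = x + yi; the equation y = -9 is satisfied by all points with that y-coordinate
Locus: Horizontal line y = -9


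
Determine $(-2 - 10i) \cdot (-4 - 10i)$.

(a1*a2 - b1*b2) + (a1*b2 + b1*a2)i
= (8 - 100) + (20 + 40)i
= -92 + 60i


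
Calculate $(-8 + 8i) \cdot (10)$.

(a1*a2 - b1*b2) + (a1*b2 + b1*a2)i
= (-80 - 0) + (0 + 80)i
= -80 + 80i


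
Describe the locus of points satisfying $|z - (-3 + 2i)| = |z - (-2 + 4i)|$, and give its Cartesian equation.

|z - z1| = |z - z2| means z is equidistant from z1 and z2,
i.e. the perpendicular bisector of the segment from (-3, 2) to (-2, 4) (midpoint (-5/2, 3)).
With z = x + yi, square both sides:
(x - (-3))^2 + (y - 2)^2 = (x - (-2))^2 + (y - 4)^2
The x^2 and y^2 terms cancel: 2x + 4y = 20 - 13 = 7
Simplify: 2x + 4y = 7
Locus: Perpendicular bisector of the segment from (-3, 2) to (-2, 4): the line 2x + 4y = 7


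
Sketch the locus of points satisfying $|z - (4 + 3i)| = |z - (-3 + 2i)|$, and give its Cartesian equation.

|z - z1| = |z - z2| means z is equidistant from z1 and z2,
i.e. the perpendicular bisector of the segment from (4, 3) to (-3, 2) (midpoint (1/2, 5/2)).
With z = x + yi, square both sides:
(x - 4)^2 + (y - 3)^2 = (x - (-3))^2 + (y - 2)^2
The x^2 and y^2 terms cancel: -14x + (-2)y = 13 - 25 = -12
Simplify: 7x + y = 6
Locus: Perpendicular bisector of the segment from (4, 3) to (-3, 2): the line 7x + y = 6


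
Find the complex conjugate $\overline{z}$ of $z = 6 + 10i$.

If z = a + bi, then conjugate(z) = a - bi
conjugate(6 + 10i) = 6 - 10i


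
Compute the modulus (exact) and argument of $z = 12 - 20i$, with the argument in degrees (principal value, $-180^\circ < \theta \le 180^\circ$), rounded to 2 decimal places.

|z| = sqrt(12^2 + (-20)^2) = sqrt(544)
arg(z) = arctan(b/a) = arctan(-20/12) (quadrant-adjusted) = -59.04°


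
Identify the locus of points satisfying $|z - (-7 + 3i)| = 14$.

|z - z0| = r describes a circle centered at z0 with radius r
Here z0 = -7 + 3i and r = 14
Locus: Circle centered at (-7, 3) with radius 14


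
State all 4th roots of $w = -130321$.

|w| = 130321, arg(w) = 180°
Root modulus = 130321^(1/4) = 19
Root arguments: θ_k = (180° + 360°k)/4 for k = 0, 1, ..., 3
Roots: 19*sqrt(2)/2 + (19*sqrt(2)/2)i, -19*sqrt(2)/2 + (19*sqrt(2)/2)i, -19*sqrt(2)/2 - (19*sqrt(2)/2)i, 19*sqrt(2)/2 - (19*sqrt(2)/2)i


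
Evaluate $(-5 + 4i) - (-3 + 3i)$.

(-5 - (-3)) + (4 - 3)i = -2 + i


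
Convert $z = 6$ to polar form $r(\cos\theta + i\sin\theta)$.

r = |z| = sqrt(a^2 + b^2) = sqrt((6)^2 + (0)^2) = sqrt(36 + 0) = sqrt(36) = 6
b = 0 and a > 0, so z lies on the positive real axis: θ = 0°
z = 6(cos 0° + i sin 0°)


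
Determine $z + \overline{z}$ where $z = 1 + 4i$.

z + conjugate(z) = (a + bi) + (a - bi) = 2a
= 2 * 1 = 2


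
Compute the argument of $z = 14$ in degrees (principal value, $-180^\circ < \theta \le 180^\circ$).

b = 0 and a > 0, so z lies on the positive real axis: θ = 0°


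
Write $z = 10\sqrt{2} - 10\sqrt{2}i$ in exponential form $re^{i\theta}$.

r = |z| = sqrt((10*sqrt(2))^2 + (-10*sqrt(2))^2) = sqrt(200 + 200) = sqrt(400) = 20
θ = arctan(b/a) = arctan(-14.1421/14.1421) (quadrant-adjusted) = -45° = -π/4
z = 20e^(-i*π/4)


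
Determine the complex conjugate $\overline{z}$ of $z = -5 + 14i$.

If z = a + bi, then conjugate(z) = a - bi
conjugate(-5 + 14i) = -5 - 14i


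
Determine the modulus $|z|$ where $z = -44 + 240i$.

|z| = sqrt(a^2 + b^2) = sqrt((-44)^2 + 240^2) = sqrt(59536) = 244


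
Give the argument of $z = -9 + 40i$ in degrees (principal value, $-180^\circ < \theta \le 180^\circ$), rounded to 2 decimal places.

θ = arctan(b/a) = arctan(40/-9) (quadrant-adjusted) = 102.68°


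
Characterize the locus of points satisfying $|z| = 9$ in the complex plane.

|z| = 9 means sqrt(x^2 + y^2) = 9
This is a circle of radius 9 centered at the origin


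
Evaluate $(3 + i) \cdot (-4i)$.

(a1*a2 - b1*b2) + (a1*b2 + b1*a2)i
= (0 - (-4)) + (-12 + 0)i
= 4 - 12i


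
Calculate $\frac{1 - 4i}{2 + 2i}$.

Multiply numerator and denominator by conjugate (2 - 2i):
= (1 - 4i)(2 - 2i) / (2^2 + 2^2)
= (-6 - 10i) / 8
Divide through by 2: (-3 - 5i) / 4
= -3/4 - (5/4)i


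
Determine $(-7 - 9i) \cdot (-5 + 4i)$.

(a1*a2 - b1*b2) + (a1*b2 + b1*a2)i
= (35 - (-36)) + (-28 + 45)i
= 71 + 17i


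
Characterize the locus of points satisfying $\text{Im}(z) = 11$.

Im(z) = y where z = x + yi; the equation y = 11 is satisfied by all points with that y-coordinate
Locus: Horizontal line y = 11


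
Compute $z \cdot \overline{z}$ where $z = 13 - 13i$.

z * conjugate(z) = |z|^2 = a^2 + b^2
= 13^2 + (-13)^2 = 338


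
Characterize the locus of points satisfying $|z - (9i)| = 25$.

|z - z0| = r describes a circle centered at z0 with radius r
Here z0 = 9i and r = 25
Locus: Circle centered at (0, 9) with radius 25


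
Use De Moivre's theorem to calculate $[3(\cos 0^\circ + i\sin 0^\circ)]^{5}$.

By De Moivre: z^n = r^n(cos(nθ) + i sin(nθ))
= 3^5(cos(5*0°) + i sin(5*0°))
= 243(cos 0° + i sin 0°)
= 243


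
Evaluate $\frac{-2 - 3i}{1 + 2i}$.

Multiply numerator and denominator by conjugate (1 - 2i):
= (-2 - 3i)(1 - 2i) / (1^2 + 2^2)
= (-8 + i) / 5
= -8/5 + (1/5)i


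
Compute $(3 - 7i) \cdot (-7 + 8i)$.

(a1*a2 - b1*b2) + (a1*b2 + b1*a2)i
= (-21 - (-56)) + (24 + 49)i
= 35 + 73i


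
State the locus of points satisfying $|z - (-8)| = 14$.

|z - z0| = r describes a circle centered at z0 with radius r
Here z0 = -8 and r = 14
Locus: Circle centered at (-8, 0) with radius 14


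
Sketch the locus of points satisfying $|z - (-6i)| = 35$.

|z - z0| = r describes a circle centered at z0 with radius r
Here z0 = -6i and r = 35
Locus: Circle centered at (0, -6) with radius 35


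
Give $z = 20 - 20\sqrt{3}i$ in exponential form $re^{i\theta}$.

r = |z| = sqrt((20)^2 + (-20*sqrt(3))^2) = sqrt(400 + 1200) = sqrt(1600) = 40
θ = arctan(b/a) = arctan(-34.641/20) (quadrant-adjusted) = -60° = -π/3
z = 40e^(-i*π/3)


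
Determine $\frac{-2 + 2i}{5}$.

Divisor is real, so divide each part by 5:
= -2/5 + (2/5)i


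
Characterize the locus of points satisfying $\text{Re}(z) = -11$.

Re(z) = x where z = x + yi; the equation x = -11 is satisfied by all points with that x-coordinate
Locus: Vertical line x = -11


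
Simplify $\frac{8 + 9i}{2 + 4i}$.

Multiply numerator and denominator by conjugate (2 - 4i):
= (8 + 9i)(2 - 4i) / (2^2 + 4^2)
= (52 - 14i) / 20
Divide through by 2: (26 - 7i) / 10
= 13/5 - (7/10)i


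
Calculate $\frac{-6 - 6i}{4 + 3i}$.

Multiply numerator and denominator by conjugate (4 - 3i):
= (-6 - 6i)(4 - 3i) / (4^2 + 3^2)
= (-42 - 6i) / 25
= -42/25 - (6/25)i


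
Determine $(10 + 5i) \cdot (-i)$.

(a1*a2 - b1*b2) + (a1*b2 + b1*a2)i
= (0 - (-5)) + (-10 + 0)i
= 5 - 10i


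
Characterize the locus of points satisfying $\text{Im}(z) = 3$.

Im(z) = y where z = x + yi; the equation y = 3 is satisfied by all points with that y-coordinate
Locus: Horizontal line y = 3


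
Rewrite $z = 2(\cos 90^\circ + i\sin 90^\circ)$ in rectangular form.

a = r cos θ = 2 * 0 = 0
b = r sin θ = 2 * 1 = 2
z = 2i


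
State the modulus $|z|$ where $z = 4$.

|z| = sqrt(a^2 + b^2) = sqrt(4^2 + 0^2) = sqrt(16) = 4


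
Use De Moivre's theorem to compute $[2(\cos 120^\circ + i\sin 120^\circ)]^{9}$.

By De Moivre: z^n = r^n(cos(nθ) + i sin(nθ))
= 2^9(cos(9*120°) + i sin(9*120°))
= 512(cos 0° + i sin 0°)
= 512


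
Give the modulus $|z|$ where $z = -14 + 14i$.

|z| = sqrt(a^2 + b^2) = sqrt((-14)^2 + 14^2) = sqrt(392) = sqrt(392)


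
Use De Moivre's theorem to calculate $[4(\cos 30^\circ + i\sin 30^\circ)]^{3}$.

By De Moivre: z^n = r^n(cos(nθ) + i sin(nθ))
= 4^3(cos(3*30°) + i sin(3*30°))
= 64(cos 90° + i sin 90°)
= 64i


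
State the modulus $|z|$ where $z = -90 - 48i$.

|z| = sqrt(a^2 + b^2) = sqrt((-90)^2 + (-48)^2) = sqrt(10404) = 102


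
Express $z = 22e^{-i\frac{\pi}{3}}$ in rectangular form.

a = r cos θ = 22 * 1/2 = 11
b = r sin θ = 22 * -sqrt(3)/2 = -11*sqrt(3)
z = 11 - 11*sqrt(3)i


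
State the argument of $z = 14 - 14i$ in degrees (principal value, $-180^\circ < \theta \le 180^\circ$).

θ = arctan(b/a) = arctan(-14/14) (quadrant-adjusted) = -45°


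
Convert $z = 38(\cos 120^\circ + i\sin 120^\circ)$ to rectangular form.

a = r cos θ = 38 * -1/2 = -19
b = r sin θ = 38 * sqrt(3)/2 = 19*sqrt(3)
z = -19 + 19*sqrt(3)i


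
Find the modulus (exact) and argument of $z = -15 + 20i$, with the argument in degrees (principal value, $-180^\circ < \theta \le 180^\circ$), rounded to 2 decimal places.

|z| = sqrt((-15)^2 + 20^2) = 25
arg(z) = arctan(b/a) = arctan(20/-15) (quadrant-adjusted) = 126.87°


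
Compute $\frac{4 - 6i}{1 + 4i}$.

Multiply numerator and denominator by conjugate (1 - 4i):
= (4 - 6i)(1 - 4i) / (1^2 + 4^2)
= (-20 - 22i) / 17
= -20/17 - (22/17)i


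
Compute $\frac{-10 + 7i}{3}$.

Divisor is real, so divide each part by 3:
= -10/3 + (7/3)i


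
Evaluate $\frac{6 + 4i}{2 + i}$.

Multiply numerator and denominator by conjugate (2 - i):
= (6 + 4i)(2 - i) / (2^2 + 1^2)
= (16 + 2i) / 5
= 16/5 + (2/5)i


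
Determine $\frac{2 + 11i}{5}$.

Divisor is real, so divide each part by 5:
= 2/5 + (11/5)i


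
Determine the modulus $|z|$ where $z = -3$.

|z| = sqrt(a^2 + b^2) = sqrt((-3)^2 + 0^2) = sqrt(9) = 3


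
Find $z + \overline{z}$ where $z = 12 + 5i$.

z + conjugate(z) = (a + bi) + (a - bi) = 2a
= 2 * 12 = 24


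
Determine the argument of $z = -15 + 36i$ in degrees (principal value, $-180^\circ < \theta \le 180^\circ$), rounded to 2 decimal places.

θ = arctan(b/a) = arctan(36/-15) (quadrant-adjusted) = 112.62°


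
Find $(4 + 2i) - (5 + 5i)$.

(4 - 5) + (2 - 5)i = -1 - 3i


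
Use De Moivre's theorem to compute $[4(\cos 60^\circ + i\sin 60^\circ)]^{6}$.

By De Moivre: z^n = r^n(cos(nθ) + i sin(nθ))
= 4^6(cos(6*60°) + i sin(6*60°))
= 4096(cos 0° + i sin 0°)
= 4096


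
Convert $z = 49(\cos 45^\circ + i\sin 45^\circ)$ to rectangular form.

a = r cos θ = 49 * sqrt(2)/2 = 49*sqrt(2)/2
b = r sin θ = 49 * sqrt(2)/2 = 49*sqrt(2)/2
z = 49*sqrt(2)/2 + (49*sqrt(2)/2)i


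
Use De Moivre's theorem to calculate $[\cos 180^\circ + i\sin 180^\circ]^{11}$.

By De Moivre: z^n = r^n(cos(nθ) + i sin(nθ))
= 1^11(cos(11*180°) + i sin(11*180°))
= 1(cos 180° + i sin 180°)
= -1


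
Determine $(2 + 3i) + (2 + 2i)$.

(2 + 2) + (3 + 2)i = 4 + 5i


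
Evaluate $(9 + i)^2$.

(a + bi)^2 = a^2 - b^2 + 2abi
= 9^2 - 1^2 + 2*9*1i
= 80 + 18i


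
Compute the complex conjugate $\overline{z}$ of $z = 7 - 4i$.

If z = a + bi, then conjugate(z) = a - bi
conjugate(7 - 4i) = 7 + 4i


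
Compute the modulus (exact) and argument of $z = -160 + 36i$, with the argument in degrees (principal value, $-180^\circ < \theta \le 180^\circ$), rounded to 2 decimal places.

|z| = sqrt((-160)^2 + 36^2) = 164
arg(z) = arctan(b/a) = arctan(36/-160) (quadrant-adjusted) = 167.32°


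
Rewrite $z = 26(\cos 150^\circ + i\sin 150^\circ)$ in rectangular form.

a = r cos θ = 26 * -sqrt(3)/2 = -13*sqrt(3)
b = r sin θ = 26 * 1/2 = 13
z = -13*sqrt(3) + 13i


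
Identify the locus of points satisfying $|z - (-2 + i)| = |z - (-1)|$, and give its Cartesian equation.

|z - z1| = |z - z2| means z is equidistant from z1 and z2,
i.e. the perpendicular bisector of the segment from (-2, 1) to (-1, 0) (midpoint (-3/2, 1/2)).
With z = x + yi, square both sides:
(x - (-2))^2 + (y - 1)^2 = (x - (-1))^2 + (y - 0)^2
The x^2 and y^2 terms cancel: 2x + (-2)y = 1 - 5 = -4
Simplify: x - y = -2
Locus: Perpendicular bisector of the segment from (-2, 1) to (-1, 0): the line x - y = -2


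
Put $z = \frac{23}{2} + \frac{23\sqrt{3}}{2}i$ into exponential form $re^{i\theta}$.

r = |z| = sqrt((23/2)^2 + (23*sqrt(3)/2)^2) = sqrt(529/4 + 1587/4) = sqrt(529) = 23
θ = arctan(b/a) = arctan(19.9186/11.5) (quadrant-adjusted) = 60° = π/3
z = 23e^(i*π/3)


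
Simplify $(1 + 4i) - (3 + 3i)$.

(1 - 3) + (4 - 3)i = -2 + i


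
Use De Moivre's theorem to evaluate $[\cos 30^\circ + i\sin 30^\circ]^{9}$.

By De Moivre: z^n = r^n(cos(nθ) + i sin(nθ))
= 1^9(cos(9*30°) + i sin(9*30°))
= 1(cos 270° + i sin 270°)
= -i


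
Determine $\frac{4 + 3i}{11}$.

Divisor is real, so divide each part by 11:
= 4/11 + (3/11)i


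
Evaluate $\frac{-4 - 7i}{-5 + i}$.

Multiply numerator and denominator by conjugate (-5 - i):
= (-4 - 7i)(-5 - i) / ((-5)^2 + 1^2)
= (13 + 39i) / 26
Divide through by 13: (1 + 3i) / 2
= 1/2 + (3/2)i


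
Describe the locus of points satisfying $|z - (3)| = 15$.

|z - z0| = r describes a circle centered at z0 with radius r
Here z0 = 3 and r = 15
Locus: Circle centered at (3, 0) with radius 15


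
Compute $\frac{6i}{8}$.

Divisor is real, so divide each part by 8:
= 0 + (3/4)i


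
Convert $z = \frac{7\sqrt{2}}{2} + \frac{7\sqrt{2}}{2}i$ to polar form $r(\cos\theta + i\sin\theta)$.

r = |z| = sqrt(a^2 + b^2) = sqrt((7*sqrt(2)/2)^2 + (7*sqrt(2)/2)^2) = sqrt(49/2 + 49/2) = sqrt(49) = 7
θ = arctan(b/a) = arctan(4.9497/4.9497) (quadrant-adjusted) = 45°
z = 7(cos 45° + i sin 45°)


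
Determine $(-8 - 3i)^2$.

(a + bi)^2 = a^2 - b^2 + 2abi
= (-8)^2 - (-3)^2 + 2*(-8)*(-3)i
= 55 + 48i


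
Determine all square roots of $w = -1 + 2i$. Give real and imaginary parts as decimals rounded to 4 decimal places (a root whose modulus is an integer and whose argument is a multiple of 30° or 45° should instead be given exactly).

|w| = sqrt(5) ≈ 2.236068, arg(w) ≈ 116.565051°
Root modulus = sqrt(5)^(1/2) ≈ 1.495349
Root arguments: θ_k = (arg(w) + 360°k)/2 for k = 0, 1, ..., 1
Compute each root as (root modulus)(cos θ_k + i sin θ_k) using full-precision intermediates, then round to 4 decimal places.
Roots: 0.7862 + 1.2720i, -0.7862 - 1.2720i


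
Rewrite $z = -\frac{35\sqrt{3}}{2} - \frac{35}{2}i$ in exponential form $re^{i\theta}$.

r = |z| = sqrt((-35*sqrt(3)/2)^2 + (-35/2)^2) = sqrt(3675/4 + 1225/4) = sqrt(1225) = 35
θ = arctan(b/a) = arctan(-17.5/-30.3109) (quadrant-adjusted) = 210° = 7π/6
z = 35e^(i*7π/6)


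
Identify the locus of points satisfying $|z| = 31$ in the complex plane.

|z| = 31 means sqrt(x^2 + y^2) = 31
This is a circle of radius 31 centered at the origin


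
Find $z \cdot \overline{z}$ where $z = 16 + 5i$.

z * conjugate(z) = |z|^2 = a^2 + b^2
= 16^2 + 5^2 = 281


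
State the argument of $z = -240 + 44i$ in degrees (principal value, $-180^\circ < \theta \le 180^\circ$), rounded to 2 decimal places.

θ = arctan(b/a) = arctan(44/-240) (quadrant-adjusted) = 169.61°


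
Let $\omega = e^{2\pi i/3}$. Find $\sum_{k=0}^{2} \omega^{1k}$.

Let ζ = ω^1 = e^(2πi·1/3). Since 3 ∤ 1, ζ ≠ 1.
Sum = Σ_{k=0}^{2} ζ^k = (ζ^3 - 1)/(ζ - 1) = (ω^{1·3} - 1)/(ζ - 1) = (1 - 1)/(ζ - 1) = 0


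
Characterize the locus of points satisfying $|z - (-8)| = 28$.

|z - z0| = r describes a circle centered at z0 with radius r
Here z0 = -8 and r = 28
Locus: Circle centered at (-8, 0) with radius 28


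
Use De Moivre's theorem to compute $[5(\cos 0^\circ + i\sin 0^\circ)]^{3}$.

By De Moivre: z^n = r^n(cos(nθ) + i sin(nθ))
= 5^3(cos(3*0°) + i sin(3*0°))
= 125(cos 0° + i sin 0°)
= 125


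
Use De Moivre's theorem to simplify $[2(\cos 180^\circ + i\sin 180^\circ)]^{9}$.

By De Moivre: z^n = r^n(cos(nθ) + i sin(nθ))
= 2^9(cos(9*180°) + i sin(9*180°))
= 512(cos 180° + i sin 180°)
= -512


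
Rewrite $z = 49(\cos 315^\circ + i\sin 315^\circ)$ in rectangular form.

a = r cos θ = 49 * sqrt(2)/2 = 49*sqrt(2)/2
b = r sin θ = 49 * -sqrt(2)/2 = -49*sqrt(2)/2
z = 49*sqrt(2)/2 - (49*sqrt(2)/2)i


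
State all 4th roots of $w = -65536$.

|w| = 65536, arg(w) = 180°
Root modulus = 65536^(1/4) = 16
Root arguments: θ_k = (180° + 360°k)/4 for k = 0, 1, ..., 3
Roots: 8*sqrt(2) + 8*sqrt(2)i, -8*sqrt(2) + 8*sqrt(2)i, -8*sqrt(2) - 8*sqrt(2)i, 8*sqrt(2) - 8*sqrt(2)i


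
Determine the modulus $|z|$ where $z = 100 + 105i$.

|z| = sqrt(a^2 + b^2) = sqrt(100^2 + 105^2) = sqrt(21025) = 145


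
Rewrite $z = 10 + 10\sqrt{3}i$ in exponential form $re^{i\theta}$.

r = |z| = sqrt((10)^2 + (10*sqrt(3))^2) = sqrt(100 + 300) = sqrt(400) = 20
θ = arctan(b/a) = arctan(17.3205/10) (quadrant-adjusted) = 60° = π/3
z = 20e^(i*π/3)


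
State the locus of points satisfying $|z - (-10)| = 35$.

|z - z0| = r describes a circle centered at z0 with radius r
Here z0 = -10 and r = 35
Locus: Circle centered at (-10, 0) with radius 35


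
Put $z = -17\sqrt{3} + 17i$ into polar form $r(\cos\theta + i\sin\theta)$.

r = |z| = sqrt(a^2 + b^2) = sqrt((-17*sqrt(3))^2 + (17)^2) = sqrt(867 + 289) = sqrt(1156) = 34
θ = arctan(b/a) = arctan(17/-29.4449) (quadrant-adjusted) = 150°
z = 34(cos 150° + i sin 150°)


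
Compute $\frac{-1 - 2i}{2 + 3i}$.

Multiply numerator and denominator by conjugate (2 - 3i):
= (-1 - 2i)(2 - 3i) / (2^2 + 3^2)
= (-8 - i) / 13
= -8/13 - (1/13)i


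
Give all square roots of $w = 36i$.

|w| = 36, arg(w) = 90°
Root modulus = 36^(1/2) = 6
Root arguments: θ_k = (90° + 360°k)/2 for k = 0, 1, ..., 1
Roots: 3*sqrt(2) + 3*sqrt(2)i, -3*sqrt(2) - 3*sqrt(2)i


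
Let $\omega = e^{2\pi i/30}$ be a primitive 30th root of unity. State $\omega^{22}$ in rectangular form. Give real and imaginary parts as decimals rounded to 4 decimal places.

ω^22 = e^(2πi·22/30) = e^(i·22π/15)
= cos(22π/15) + i sin(22π/15)
= -0.1045 - 0.9945i


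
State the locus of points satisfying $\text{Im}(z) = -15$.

Im(z) = y where z = x + yi; the equation y = -15 is satisfied by all points with that y-coordinate
Locus: Horizontal line y = -15


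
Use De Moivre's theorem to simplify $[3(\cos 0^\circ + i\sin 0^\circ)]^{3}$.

By De Moivre: z^n = r^n(cos(nθ) + i sin(nθ))
= 3^3(cos(3*0°) + i sin(3*0°))
= 27(cos 0° + i sin 0°)
= 27


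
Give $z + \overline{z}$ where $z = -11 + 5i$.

z + conjugate(z) = (a + bi) + (a - bi) = 2a
= 2 * (-11) = -22


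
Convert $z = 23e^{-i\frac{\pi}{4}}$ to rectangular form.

a = r cos θ = 23 * sqrt(2)/2 = 23*sqrt(2)/2
b = r sin θ = 23 * -sqrt(2)/2 = -23*sqrt(2)/2
z = 23*sqrt(2)/2 - (23*sqrt(2)/2)i


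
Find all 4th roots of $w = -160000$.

|w| = 160000, arg(w) = 180°
Root modulus = 160000^(1/4) = 20
Root arguments: θ_k = (180° + 360°k)/4 for k = 0, 1, ..., 3
Roots: 10*sqrt(2) + 10*sqrt(2)i, -10*sqrt(2) + 10*sqrt(2)i, -10*sqrt(2) - 10*sqrt(2)i, 10*sqrt(2) - 10*sqrt(2)i


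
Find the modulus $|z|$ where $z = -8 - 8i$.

|z| = sqrt(a^2 + b^2) = sqrt((-8)^2 + (-8)^2) = sqrt(128) = sqrt(128)


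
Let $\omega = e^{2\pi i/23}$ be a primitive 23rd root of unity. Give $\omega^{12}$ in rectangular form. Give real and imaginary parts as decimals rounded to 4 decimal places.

ω^12 = e^(2πi·12/23) = e^(i·24π/23)
= cos(24π/23) + i sin(24π/23)
= -0.9907 - 0.1362i


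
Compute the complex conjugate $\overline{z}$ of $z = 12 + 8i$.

If z = a + bi, then conjugate(z) = a - bi
conjugate(12 + 8i) = 12 - 8i


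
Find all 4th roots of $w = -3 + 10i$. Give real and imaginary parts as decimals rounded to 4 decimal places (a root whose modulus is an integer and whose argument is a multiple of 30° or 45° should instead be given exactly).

|w| = sqrt(109) ≈ 10.440307, arg(w) ≈ 106.699244°
Root modulus = sqrt(109)^(1/4) ≈ 1.797539
Root arguments: θ_k = (arg(w) + 360°k)/4 for k = 0, 1, ..., 3
Compute each root as (root modulus)(cos θ_k + i sin θ_k) using full-precision intermediates, then round to 4 decimal places.
Roots: 1.6062 + 0.8070i, -0.8070 + 1.6062i, -1.6062 - 0.8070i, 0.8070 - 1.6062i


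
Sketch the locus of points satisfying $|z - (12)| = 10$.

|z - z0| = r describes a circle centered at z0 with radius r
Here z0 = 12 and r = 10
Locus: Circle centered at (12, 0) with radius 10


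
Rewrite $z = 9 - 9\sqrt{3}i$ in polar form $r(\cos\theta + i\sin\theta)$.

r = |z| = sqrt(a^2 + b^2) = sqrt((9)^2 + (-9*sqrt(3))^2) = sqrt(81 + 243) = sqrt(324) = 18
θ = arctan(b/a) = arctan(-15.5885/9) (quadrant-adjusted) = 300°
z = 18(cos 300° + i sin 300°)


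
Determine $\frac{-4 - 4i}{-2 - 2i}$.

Multiply numerator and denominator by conjugate (-2 + 2i):
= (-4 - 4i)(-2 + 2i) / ((-2)^2 + (-2)^2)
= (16) / 8
= 2


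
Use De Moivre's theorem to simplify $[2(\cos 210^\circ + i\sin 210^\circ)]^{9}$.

By De Moivre: z^n = r^n(cos(nθ) + i sin(nθ))
= 2^9(cos(9*210°) + i sin(9*210°))
= 512(cos 90° + i sin 90°)
= 512i


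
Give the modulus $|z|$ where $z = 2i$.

|z| = sqrt(a^2 + b^2) = sqrt(0^2 + 2^2) = sqrt(4) = 2


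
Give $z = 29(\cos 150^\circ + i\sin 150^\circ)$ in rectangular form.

a = r cos θ = 29 * -sqrt(3)/2 = -29*sqrt(3)/2
b = r sin θ = 29 * 1/2 = 29/2
z = -29*sqrt(3)/2 + (29/2)i


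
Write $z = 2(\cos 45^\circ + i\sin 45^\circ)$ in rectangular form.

a = r cos θ = 2 * sqrt(2)/2 = sqrt(2)
b = r sin θ = 2 * sqrt(2)/2 = sqrt(2)
z = sqrt(2) + sqrt(2)i


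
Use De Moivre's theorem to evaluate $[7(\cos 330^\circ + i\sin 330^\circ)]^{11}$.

By De Moivre: z^n = r^n(cos(nθ) + i sin(nθ))
= 7^11(cos(11*330°) + i sin(11*330°))
= 1977326743(cos 30° + i sin 30°)
= 1977326743*sqrt(3)/2 + (1977326743/2)i


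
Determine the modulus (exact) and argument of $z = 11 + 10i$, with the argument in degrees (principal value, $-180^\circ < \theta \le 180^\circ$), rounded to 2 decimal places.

|z| = sqrt(11^2 + 10^2) = sqrt(221)
arg(z) = arctan(b/a) = arctan(10/11) (quadrant-adjusted) = 42.27°


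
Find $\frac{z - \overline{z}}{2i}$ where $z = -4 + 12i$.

z - conjugate(z) = 2bi
(z - conjugate(z))/(2i) = 2bi/(2i) = b = 12


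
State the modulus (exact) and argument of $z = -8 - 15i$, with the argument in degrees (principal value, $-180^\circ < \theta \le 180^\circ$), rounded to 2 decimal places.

|z| = sqrt((-8)^2 + (-15)^2) = 17
arg(z) = arctan(b/a) = arctan(-15/-8) (quadrant-adjusted) = -118.07°


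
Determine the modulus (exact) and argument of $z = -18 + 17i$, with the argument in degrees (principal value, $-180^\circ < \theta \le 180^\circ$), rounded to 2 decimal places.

|z| = sqrt((-18)^2 + 17^2) = sqrt(613)
arg(z) = arctan(b/a) = arctan(17/-18) (quadrant-adjusted) = 136.64°


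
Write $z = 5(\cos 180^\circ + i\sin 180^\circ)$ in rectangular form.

a = r cos θ = 5 * -1 = -5
b = r sin θ = 5 * 0 = 0
z = -5


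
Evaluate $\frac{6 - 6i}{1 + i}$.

Multiply numerator and denominator by conjugate (1 - i):
= (6 - 6i)(1 - i) / (1^2 + 1^2)
= (-12i) / 2
= -6i


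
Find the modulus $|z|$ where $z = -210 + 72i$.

|z| = sqrt(a^2 + b^2) = sqrt((-210)^2 + 72^2) = sqrt(49284) = 222


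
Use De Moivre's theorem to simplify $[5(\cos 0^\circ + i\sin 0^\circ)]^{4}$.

By De Moivre: z^n = r^n(cos(nθ) + i sin(nθ))
= 5^4(cos(4*0°) + i sin(4*0°))
= 625(cos 0° + i sin 0°)
= 625


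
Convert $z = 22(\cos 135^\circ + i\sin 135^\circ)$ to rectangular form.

a = r cos θ = 22 * -sqrt(2)/2 = -11*sqrt(2)
b = r sin θ = 22 * sqrt(2)/2 = 11*sqrt(2)
z = -11*sqrt(2) + 11*sqrt(2)i


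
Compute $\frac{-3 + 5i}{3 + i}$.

Multiply numerator and denominator by conjugate (3 - i):
= (-3 + 5i)(3 - i) / (3^2 + 1^2)
= (-4 + 18i) / 10
Divide through by 2: (-2 + 9i) / 5
= -2/5 + (9/5)i


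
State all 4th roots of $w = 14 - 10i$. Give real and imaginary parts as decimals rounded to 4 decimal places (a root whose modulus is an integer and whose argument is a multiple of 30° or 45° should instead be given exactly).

|w| = sqrt(296) ≈ 17.204651, arg(w) ≈ 324.462322°
Root modulus = sqrt(296)^(1/4) ≈ 2.036627
Root arguments: θ_k = (arg(w) + 360°k)/4 for k = 0, 1, ..., 3
Compute each root as (root modulus)(cos θ_k + i sin θ_k) using full-precision intermediates, then round to 4 decimal places.
Roots: 0.3145 + 2.0122i, -2.0122 + 0.3145i, -0.3145 - 2.0122i, 2.0122 - 0.3145i


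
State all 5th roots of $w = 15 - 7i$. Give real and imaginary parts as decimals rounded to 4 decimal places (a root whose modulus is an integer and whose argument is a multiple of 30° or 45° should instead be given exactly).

|w| = sqrt(274) ≈ 16.552945, arg(w) ≈ 334.983107°
Root modulus = sqrt(274)^(1/5) ≈ 1.752972
Root arguments: θ_k = (arg(w) + 360°k)/5 for k = 0, 1, ..., 4
Compute each root as (root modulus)(cos θ_k + i sin θ_k) using full-precision intermediates, then round to 4 decimal places.
Roots: 0.6850 + 1.6136i, -1.3229 + 1.1501i, -1.5026 - 0.9028i, 0.3942 - 1.7081i, 1.7463 - 0.1529i


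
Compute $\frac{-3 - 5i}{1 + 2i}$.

Multiply numerator and denominator by conjugate (1 - 2i):
= (-3 - 5i)(1 - 2i) / (1^2 + 2^2)
= (-13 + i) / 5
= -13/5 + (1/5)i


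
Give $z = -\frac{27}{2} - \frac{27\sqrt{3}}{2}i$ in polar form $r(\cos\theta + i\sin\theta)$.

r = |z| = sqrt(a^2 + b^2) = sqrt((-27/2)^2 + (-27*sqrt(3)/2)^2) = sqrt(729/4 + 2187/4) = sqrt(729) = 27
θ = arctan(b/a) = arctan(-23.3827/-13.5) (quadrant-adjusted) = 240°
z = 27(cos 240° + i sin 240°)


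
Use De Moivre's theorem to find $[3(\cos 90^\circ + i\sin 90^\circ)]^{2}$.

By De Moivre: z^n = r^n(cos(nθ) + i sin(nθ))
= 3^2(cos(2*90°) + i sin(2*90°))
= 9(cos 180° + i sin 180°)
= -9


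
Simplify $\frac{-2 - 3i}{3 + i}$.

Multiply numerator and denominator by conjugate (3 - i):
= (-2 - 3i)(3 - i) / (3^2 + 1^2)
= (-9 - 7i) / 10
= -9/10 - (7/10)i


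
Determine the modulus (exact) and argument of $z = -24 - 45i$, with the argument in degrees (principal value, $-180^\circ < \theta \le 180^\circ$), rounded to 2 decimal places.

|z| = sqrt((-24)^2 + (-45)^2) = 51
arg(z) = arctan(b/a) = arctan(-45/-24) (quadrant-adjusted) = -118.07°


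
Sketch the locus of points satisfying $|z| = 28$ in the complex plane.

|z| = 28 means sqrt(x^2 + y^2) = 28
This is a circle of radius 28 centered at the origin


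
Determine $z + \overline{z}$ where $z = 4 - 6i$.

z + conjugate(z) = (a + bi) + (a - bi) = 2a
= 2 * 4 = 8


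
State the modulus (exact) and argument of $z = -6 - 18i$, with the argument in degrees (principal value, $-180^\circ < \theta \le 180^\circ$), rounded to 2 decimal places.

|z| = sqrt((-6)^2 + (-18)^2) = sqrt(360)
arg(z) = arctan(b/a) = arctan(-18/-6) (quadrant-adjusted) = -108.43°


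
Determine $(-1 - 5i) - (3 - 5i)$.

(-1 - 3) + (-5 - (-5))i = -4


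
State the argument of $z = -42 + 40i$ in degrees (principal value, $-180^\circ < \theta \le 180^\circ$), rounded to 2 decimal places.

θ = arctan(b/a) = arctan(40/-42) (quadrant-adjusted) = 136.40°


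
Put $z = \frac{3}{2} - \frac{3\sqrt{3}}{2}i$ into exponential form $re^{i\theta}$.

r = |z| = sqrt((3/2)^2 + (-3*sqrt(3)/2)^2) = sqrt(9/4 + 27/4) = sqrt(9) = 3
θ = arctan(b/a) = arctan(-2.5981/1.5) (quadrant-adjusted) = -60° = -π/3
z = 3e^(-i*π/3)


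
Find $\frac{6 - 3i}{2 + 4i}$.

Multiply numerator and denominator by conjugate (2 - 4i):
= (6 - 3i)(2 - 4i) / (2^2 + 4^2)
= (-30i) / 20
Divide through by 10: (-3i) / 2
= 0 - (3/2)i


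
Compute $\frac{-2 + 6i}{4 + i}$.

Multiply numerator and denominator by conjugate (4 - i):
= (-2 + 6i)(4 - i) / (4^2 + 1^2)
= (-2 + 26i) / 17
= -2/17 + (26/17)i


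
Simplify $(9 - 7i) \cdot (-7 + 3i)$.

(a1*a2 - b1*b2) + (a1*b2 + b1*a2)i
= (-63 - (-21)) + (27 + 49)i
= -42 + 76i


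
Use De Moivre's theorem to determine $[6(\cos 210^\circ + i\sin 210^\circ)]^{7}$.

By De Moivre: z^n = r^n(cos(nθ) + i sin(nθ))
= 6^7(cos(7*210°) + i sin(7*210°))
= 279936(cos 30° + i sin 30°)
= 139968*sqrt(3) + 139968i


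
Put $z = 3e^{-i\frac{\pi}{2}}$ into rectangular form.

a = r cos θ = 3 * 0 = 0
b = r sin θ = 3 * -1 = -3
z = -3i


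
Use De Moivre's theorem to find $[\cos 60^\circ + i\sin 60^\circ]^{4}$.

By De Moivre: z^n = r^n(cos(nθ) + i sin(nθ))
= 1^4(cos(4*60°) + i sin(4*60°))
= 1(cos 240° + i sin 240°)
= -1/2 - (sqrt(3)/2)i


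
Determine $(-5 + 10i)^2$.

(a + bi)^2 = a^2 - b^2 + 2abi
= (-5)^2 - 10^2 + 2*(-5)*10i
= -75 - 100i


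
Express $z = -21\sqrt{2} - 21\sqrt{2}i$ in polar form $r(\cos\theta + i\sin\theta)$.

r = |z| = sqrt(a^2 + b^2) = sqrt((-21*sqrt(2))^2 + (-21*sqrt(2))^2) = sqrt(882 + 882) = sqrt(1764) = 42
θ = arctan(b/a) = arctan(-29.6985/-29.6985) (quadrant-adjusted) = 225°
z = 42(cos 225° + i sin 225°)


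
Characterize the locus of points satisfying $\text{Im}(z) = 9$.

Im(z) = y where z = x + yi; the equation y = 9 is satisfied by all points with that y-coordinate
Locus: Horizontal line y = 9


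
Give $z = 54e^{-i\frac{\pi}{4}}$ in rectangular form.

a = r cos θ = 54 * sqrt(2)/2 = 27*sqrt(2)
b = r sin θ = 54 * -sqrt(2)/2 = -27*sqrt(2)
z = 27*sqrt(2) - 27*sqrt(2)i


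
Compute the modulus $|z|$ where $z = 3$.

|z| = sqrt(a^2 + b^2) = sqrt(3^2 + 0^2) = sqrt(9) = 3


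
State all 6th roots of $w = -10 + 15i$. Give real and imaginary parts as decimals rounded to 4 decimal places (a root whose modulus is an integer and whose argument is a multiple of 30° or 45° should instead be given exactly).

|w| = sqrt(325) ≈ 18.027756, arg(w) ≈ 123.690068°
Root modulus = sqrt(325)^(1/6) ≈ 1.619286
Root arguments: θ_k = (arg(w) + 360°k)/6 for k = 0, 1, ..., 5
Compute each root as (root modulus)(cos θ_k + i sin θ_k) using full-precision intermediates, then round to 4 decimal places.
Roots: 1.5156 + 0.5701i, 0.2641 + 1.5976i, -1.2515 + 1.0275i, -1.5156 - 0.5701i, -0.2641 - 1.5976i, 1.2515 - 1.0275i
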